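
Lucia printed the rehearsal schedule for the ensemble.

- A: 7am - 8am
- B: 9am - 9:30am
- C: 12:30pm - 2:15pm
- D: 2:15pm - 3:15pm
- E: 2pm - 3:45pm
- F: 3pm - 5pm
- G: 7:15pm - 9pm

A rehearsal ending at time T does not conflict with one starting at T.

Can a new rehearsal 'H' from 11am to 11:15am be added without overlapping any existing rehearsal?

A: ends 8am at or before H starts 11am → clear.
B: ends 9:30am at or before H starts 11am → clear.
C: starts 12:30pm at or after H ends 11:15am → clear.
E: starts 2pm at or after H ends 11:15am → clear.
D: starts 2:15pm at or after H ends 11:15am → clear.
F: starts 3pm at or after H ends 11:15am → clear.
G: starts 7:15pm at or after H ends 11:15am → clear.

Yes — the slot is free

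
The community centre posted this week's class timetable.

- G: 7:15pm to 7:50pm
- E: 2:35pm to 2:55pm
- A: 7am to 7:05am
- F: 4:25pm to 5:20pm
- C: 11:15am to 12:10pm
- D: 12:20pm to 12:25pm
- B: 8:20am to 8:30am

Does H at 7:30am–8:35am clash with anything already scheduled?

A: ends 7:05am at or before H starts 7:30am → clear.
B: starts 8:20am before H ends 8:35am, and ends 8:30am after H starts 7:30am → overlap.
C: starts 11:15am at or after H ends 8:35am → clear.
D: starts 12:20pm at or after H ends 8:35am → clear.
E: starts 2:35pm at or after H ends 8:35am → clear.
F: starts 4:25pm at or after H ends 8:35am → clear.
G: starts 7:15pm at or after H ends 8:35am → clear.
H overlaps B.

Yes — it overlaps B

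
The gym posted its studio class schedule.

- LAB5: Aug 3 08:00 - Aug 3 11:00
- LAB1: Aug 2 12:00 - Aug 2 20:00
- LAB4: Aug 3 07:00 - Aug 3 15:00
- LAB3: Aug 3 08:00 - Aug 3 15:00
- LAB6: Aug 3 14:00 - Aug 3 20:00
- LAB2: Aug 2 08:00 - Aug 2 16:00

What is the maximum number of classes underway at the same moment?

3

Walk through starts and ends in time order (an end at T is processed before a start at T):
Aug 2 08:00 start LAB2 → 1
Aug 2 12:00 start LAB1 → 2
Aug 2 16:00 end LAB2 → 1
Aug 2 20:00 end LAB1 → 0
Aug 3 07:00 start LAB4 → 1
Aug 3 08:00 start LAB3 → 2
Aug 3 08:00 start LAB5 → 3
Aug 3 11:00 end LAB5 → 2
Aug 3 14:00 start LAB6 → 3
Aug 3 15:00 end LAB3 → 2
Aug 3 15:00 end LAB4 → 1
Aug 3 20:00 end LAB6 → 0
Peak is 3, at Aug 3 08:00 (LAB3, LAB4, LAB5).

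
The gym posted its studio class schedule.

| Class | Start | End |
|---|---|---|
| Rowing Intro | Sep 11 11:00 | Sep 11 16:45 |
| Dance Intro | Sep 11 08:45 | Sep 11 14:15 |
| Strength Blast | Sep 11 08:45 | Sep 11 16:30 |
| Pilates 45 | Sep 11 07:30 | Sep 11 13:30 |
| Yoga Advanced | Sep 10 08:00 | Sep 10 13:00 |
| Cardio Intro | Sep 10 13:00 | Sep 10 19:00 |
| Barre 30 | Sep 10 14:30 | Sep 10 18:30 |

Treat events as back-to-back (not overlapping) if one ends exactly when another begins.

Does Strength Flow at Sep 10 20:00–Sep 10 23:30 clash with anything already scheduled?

Yoga Advanced: ends Sep 10 13:00 at or before Strength Flow starts Sep 10 20:00 → clear.
Cardio Intro: ends Sep 10 19:00 at or before Strength Flow starts Sep 10 20:00 → clear.
Barre 30: ends Sep 10 18:30 at or before Strength Flow starts Sep 10 20:00 → clear.
Pilates 45: starts Sep 11 07:30 at or after Strength Flow ends Sep 10 23:30 → clear.
Strength Blast: starts Sep 11 08:45 at or after Strength Flow ends Sep 10 23:30 → clear.
Dance Intro: starts Sep 11 08:45 at or after Strength Flow ends Sep 10 23:30 → clear.
Rowing Intro: starts Sep 11 11:00 at or after Strength Flow ends Sep 10 23:30 → clear.

No — it doesn't clash with anything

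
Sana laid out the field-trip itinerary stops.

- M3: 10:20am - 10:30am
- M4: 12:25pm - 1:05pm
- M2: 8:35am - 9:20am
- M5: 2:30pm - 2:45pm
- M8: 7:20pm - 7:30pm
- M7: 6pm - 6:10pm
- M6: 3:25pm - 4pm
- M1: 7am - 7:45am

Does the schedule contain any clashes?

No

Two intervals overlap when each starts before the other ends.
Sorted by start: M1, M2, M3, M4, M5, M6, M7, M8.
M2 starts after M1 ends; M1 is clear from here.
M3 starts after M2 ends; M2 is clear from here.
M4 starts after M3 ends; M3 is clear from here.
M5 starts after M4 ends; M4 is clear from here.
M6 starts after M5 ends; M5 is clear from here.
M7 starts after M6 ends; M6 is clear from here.
M8 starts after M7 ends.
Every pair is clear; the schedule has no overlaps.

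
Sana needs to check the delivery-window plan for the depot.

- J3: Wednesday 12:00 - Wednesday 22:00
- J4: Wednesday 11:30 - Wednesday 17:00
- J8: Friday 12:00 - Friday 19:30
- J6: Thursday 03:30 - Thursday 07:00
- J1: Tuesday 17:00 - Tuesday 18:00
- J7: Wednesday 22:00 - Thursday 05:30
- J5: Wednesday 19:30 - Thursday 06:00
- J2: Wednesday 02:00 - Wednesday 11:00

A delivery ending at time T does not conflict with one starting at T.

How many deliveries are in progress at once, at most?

3

Sort all start/end points and keep a running count:
Tuesday 17:00 start J1 → 1
Tuesday 18:00 end J1 → 0
Wednesday 02:00 start J2 → 1
Wednesday 11:00 end J2 → 0
Wednesday 11:30 start J4 → 1
Wednesday 12:00 start J3 → 2
Wednesday 17:00 end J4 → 1
Wednesday 19:30 start J5 → 2
Wednesday 22:00 end J3 → 1
Wednesday 22:00 start J7 → 2
Thursday 03:30 start J6 → 3
Thursday 05:30 end J7 → 2
Thursday 06:00 end J5 → 1
Thursday 07:00 end J6 → 0
Friday 12:00 start J8 → 1
Friday 19:30 end J8 → 0
Peak is 3, at Thursday 03:30 (J5, J6, J7).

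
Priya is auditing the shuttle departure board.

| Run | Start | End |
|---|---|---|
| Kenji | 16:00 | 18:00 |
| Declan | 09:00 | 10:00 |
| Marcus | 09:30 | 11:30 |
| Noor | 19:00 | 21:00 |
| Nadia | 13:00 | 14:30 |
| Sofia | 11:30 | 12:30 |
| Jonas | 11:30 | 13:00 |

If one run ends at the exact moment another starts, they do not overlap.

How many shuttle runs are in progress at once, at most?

Sort all start/end points and keep a running count:
09:00 start Declan → 1
09:30 start Marcus → 2
10:00 end Declan → 1
11:30 end Marcus → 0
11:30 start Jonas → 1
11:30 start Sofia → 2
12:30 end Sofia → 1
13:00 end Jonas → 0
13:00 start Nadia → 1
14:30 end Nadia → 0
16:00 start Kenji → 1
18:00 end Kenji → 0
19:00 start Noor → 1
21:00 end Noor → 0
Peak is 2, at 09:30 (Declan, Marcus).

2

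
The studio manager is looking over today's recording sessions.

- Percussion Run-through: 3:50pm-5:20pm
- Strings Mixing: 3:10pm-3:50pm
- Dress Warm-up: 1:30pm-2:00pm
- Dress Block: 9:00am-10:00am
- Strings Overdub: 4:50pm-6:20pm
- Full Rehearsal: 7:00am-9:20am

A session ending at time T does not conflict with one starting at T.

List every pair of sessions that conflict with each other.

Sorted by start: Full Rehearsal, Dress Block, Dress Warm-up, Strings Mixing, Percussion Run-through, Strings Overdub.
Dress Block starts before Full Rehearsal ends → Full Rehearsal and Dress Block overlap.
Dress Warm-up starts after Full Rehearsal ends, so nothing later overlaps Full Rehearsal either.
Dress Warm-up starts after Dress Block ends, so nothing later overlaps Dress Block either.
Strings Mixing starts after Dress Warm-up ends, so nothing later overlaps Dress Warm-up either.
Percussion Run-through starts exactly when Strings Mixing ends (back-to-back, no overlap), so nothing later overlaps Strings Mixing either.
Strings Overdub starts before Percussion Run-through ends → Percussion Run-through and Strings Overdub overlap.

Dress Block & Full Rehearsal, Percussion Run-through & Strings Overdub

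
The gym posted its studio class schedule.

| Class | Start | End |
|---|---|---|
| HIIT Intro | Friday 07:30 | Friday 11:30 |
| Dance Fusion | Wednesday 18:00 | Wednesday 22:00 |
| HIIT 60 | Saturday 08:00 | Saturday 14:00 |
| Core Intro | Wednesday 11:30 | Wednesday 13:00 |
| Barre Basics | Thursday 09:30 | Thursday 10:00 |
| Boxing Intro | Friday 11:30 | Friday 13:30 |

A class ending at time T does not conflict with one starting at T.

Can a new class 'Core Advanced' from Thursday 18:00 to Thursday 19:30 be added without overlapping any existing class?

Core Intro: ends Wednesday 13:00 at or before Core Advanced starts Thursday 18:00 → clear.
Dance Fusion: ends Wednesday 22:00 at or before Core Advanced starts Thursday 18:00 → clear.
Barre Basics: ends Thursday 10:00 at or before Core Advanced starts Thursday 18:00 → clear.
HIIT Intro: starts Friday 07:30 at or after Core Advanced ends Thursday 19:30 → clear.
Boxing Intro: starts Friday 11:30 at or after Core Advanced ends Thursday 19:30 → clear.
HIIT 60: starts Saturday 08:00 at or after Core Advanced ends Thursday 19:30 → clear.

Yes — the slot is free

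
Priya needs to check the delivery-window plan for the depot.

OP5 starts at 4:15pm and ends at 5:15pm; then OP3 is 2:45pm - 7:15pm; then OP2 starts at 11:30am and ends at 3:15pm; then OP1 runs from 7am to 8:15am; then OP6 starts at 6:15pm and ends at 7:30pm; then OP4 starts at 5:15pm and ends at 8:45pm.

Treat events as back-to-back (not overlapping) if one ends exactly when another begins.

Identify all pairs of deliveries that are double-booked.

Sorted by start: OP1, OP2, OP3, OP5, OP4, OP6.
OP2 starts after OP1 ends — done with OP1.
OP3 starts before OP2 ends → OP2 and OP3 overlap.
OP5 starts after OP2 ends — done with OP2.
OP5 starts before OP3 ends → OP3 and OP5 overlap.
OP4 starts before OP3 ends → OP3 and OP4 overlap.
OP6 starts before OP3 ends → OP3 and OP6 overlap.
OP4 starts exactly when OP5 ends (back-to-back, no overlap) — done with OP5.
OP6 starts before OP4 ends → OP4 and OP6 overlap.

OP2 & OP3, OP3 & OP4, OP3 & OP5, OP3 & OP6, OP4 & OP6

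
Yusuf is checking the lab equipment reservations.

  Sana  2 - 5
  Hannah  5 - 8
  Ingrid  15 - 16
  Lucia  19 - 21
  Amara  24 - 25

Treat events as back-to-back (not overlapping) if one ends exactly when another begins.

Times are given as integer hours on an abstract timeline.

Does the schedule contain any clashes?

No

Sorted by start: Sana, Hannah, Ingrid, Lucia, Amara.
Hannah starts exactly when Sana ends (back-to-back, no overlap); Sana is clear from here.
Ingrid starts after Hannah ends; Hannah is clear from here.
Lucia starts after Ingrid ends; Ingrid is clear from here.
Amara starts after Lucia ends.
Every pair is clear; the schedule has no overlaps.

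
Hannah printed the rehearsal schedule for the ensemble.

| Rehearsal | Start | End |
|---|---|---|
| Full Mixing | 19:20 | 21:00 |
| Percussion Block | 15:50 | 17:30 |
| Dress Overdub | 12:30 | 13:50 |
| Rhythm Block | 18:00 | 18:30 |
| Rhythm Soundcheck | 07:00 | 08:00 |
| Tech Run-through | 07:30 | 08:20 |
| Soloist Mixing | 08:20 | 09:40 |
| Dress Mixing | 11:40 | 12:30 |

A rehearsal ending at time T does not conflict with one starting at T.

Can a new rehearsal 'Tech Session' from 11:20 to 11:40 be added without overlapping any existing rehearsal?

Rhythm Soundcheck: ends 08:00 at or before Tech Session starts 11:20 → clear.
Tech Run-through: ends 08:20 at or before Tech Session starts 11:20 → clear.
Soloist Mixing: ends 09:40 at or before Tech Session starts 11:20 → clear.
Dress Mixing: starts 11:40 at or after Tech Session ends 11:40 → clear.
Dress Overdub: starts 12:30 at or after Tech Session ends 11:40 → clear.
Percussion Block: starts 15:50 at or after Tech Session ends 11:40 → clear.
Rhythm Block: starts 18:00 at or after Tech Session ends 11:40 → clear.
Full Mixing: starts 19:20 at or after Tech Session ends 11:40 → clear.

Yes — the slot is free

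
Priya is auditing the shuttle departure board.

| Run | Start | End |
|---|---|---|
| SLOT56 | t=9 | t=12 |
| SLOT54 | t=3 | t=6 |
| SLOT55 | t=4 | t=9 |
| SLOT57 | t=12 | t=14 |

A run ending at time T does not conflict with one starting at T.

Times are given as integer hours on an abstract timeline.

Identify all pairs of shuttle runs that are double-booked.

Sorted by start: SLOT54, SLOT55, SLOT56, SLOT57.
SLOT55 starts before SLOT54 ends → SLOT54 and SLOT55 overlap.
SLOT56 starts after SLOT54 ends, so nothing later overlaps SLOT54 either.
SLOT56 starts exactly when SLOT55 ends (back-to-back, no overlap), so nothing later overlaps SLOT55 either.
SLOT57 starts exactly when SLOT56 ends (back-to-back, no overlap).

SLOT54 & SLOT55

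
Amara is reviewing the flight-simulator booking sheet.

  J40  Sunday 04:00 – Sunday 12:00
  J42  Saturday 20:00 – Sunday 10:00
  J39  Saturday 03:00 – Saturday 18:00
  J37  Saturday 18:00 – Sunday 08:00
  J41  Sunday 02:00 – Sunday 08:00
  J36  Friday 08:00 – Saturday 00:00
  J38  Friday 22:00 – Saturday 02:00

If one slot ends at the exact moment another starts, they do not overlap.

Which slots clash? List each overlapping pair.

Sorted by start: J36, J38, J39, J37, J42, J41, J40.
J38 starts before J36 ends → J36 and J38 overlap.
J39 starts after J36 ends — done with J36.
J39 starts after J38 ends — done with J38.
J37 starts exactly when J39 ends (back-to-back, no overlap) — done with J39.
J42 starts before J37 ends → J37 and J42 overlap.
J41 starts before J37 ends → J37 and J41 overlap.
J40 starts before J37 ends → J37 and J40 overlap.
J41 starts before J42 ends → J42 and J41 overlap.
J40 starts before J42 ends → J42 and J40 overlap.
J40 starts before J41 ends → J41 and J40 overlap.

J36 & J38, J37 & J40, J37 & J41, J37 & J42, J40 & J41, J40 & J42, J41 & J42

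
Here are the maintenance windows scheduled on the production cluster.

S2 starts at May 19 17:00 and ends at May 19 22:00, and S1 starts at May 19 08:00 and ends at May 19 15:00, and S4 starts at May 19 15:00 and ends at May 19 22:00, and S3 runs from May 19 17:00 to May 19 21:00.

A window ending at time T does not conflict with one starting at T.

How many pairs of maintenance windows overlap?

Two intervals overlap when each starts before the other ends.
Sorted by start: S1, S4, S2, S3.
S4 starts exactly when S1 ends (back-to-back, no overlap), so nothing later overlaps S1 either.
S2 starts before S4 ends → S4 and S2 overlap.
S3 starts before S4 ends → S4 and S3 overlap.
S3 starts before S2 ends → S2 and S3 overlap.
Overlapping pairs: S2 & S3, S2 & S4, S3 & S4 — 3 in total.

3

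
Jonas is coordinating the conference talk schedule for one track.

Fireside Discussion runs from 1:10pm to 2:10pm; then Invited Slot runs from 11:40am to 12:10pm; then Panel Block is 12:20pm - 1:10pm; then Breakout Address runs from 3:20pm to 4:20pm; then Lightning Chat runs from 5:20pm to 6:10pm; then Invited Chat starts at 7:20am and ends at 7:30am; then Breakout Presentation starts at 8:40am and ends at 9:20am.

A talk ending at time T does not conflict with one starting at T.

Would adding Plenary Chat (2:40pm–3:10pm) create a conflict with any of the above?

No — it doesn't clash with anything

Invited Chat: ends 7:30am at or before Plenary Chat starts 2:40pm → clear.
Breakout Presentation: ends 9:20am at or before Plenary Chat starts 2:40pm → clear.
Invited Slot: ends 12:10pm at or before Plenary Chat starts 2:40pm → clear.
Panel Block: ends 1:10pm at or before Plenary Chat starts 2:40pm → clear.
Fireside Discussion: ends 2:10pm at or before Plenary Chat starts 2:40pm → clear.
Breakout Address: starts 3:20pm at or after Plenary Chat ends 3:10pm → clear.
Lightning Chat: starts 5:20pm at or after Plenary Chat ends 3:10pm → clear.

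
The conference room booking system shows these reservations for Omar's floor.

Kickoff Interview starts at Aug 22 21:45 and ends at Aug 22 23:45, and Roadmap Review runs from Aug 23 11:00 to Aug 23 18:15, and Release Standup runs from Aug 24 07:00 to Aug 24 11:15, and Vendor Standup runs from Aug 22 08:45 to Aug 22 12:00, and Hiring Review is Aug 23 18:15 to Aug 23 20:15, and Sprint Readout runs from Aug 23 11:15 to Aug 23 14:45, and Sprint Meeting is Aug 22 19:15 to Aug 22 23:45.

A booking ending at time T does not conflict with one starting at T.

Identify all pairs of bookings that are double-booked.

Kickoff Interview & Sprint Meeting, Roadmap Review & Sprint Readout

Check each pair: they overlap iff neither finishes before the other starts.
Sorted by start: Vendor Standup, Sprint Meeting, Kickoff Interview, Roadmap Review, Sprint Readout, Hiring Review, Release Standup.
Sprint Meeting starts after Vendor Standup ends, so nothing later overlaps Vendor Standup either.
Kickoff Interview starts before Sprint Meeting ends → Sprint Meeting and Kickoff Interview overlap.
Roadmap Review starts after Sprint Meeting ends, so nothing later overlaps Sprint Meeting either.
Roadmap Review starts after Kickoff Interview ends, so nothing later overlaps Kickoff Interview either.
Sprint Readout starts before Roadmap Review ends → Roadmap Review and Sprint Readout overlap.
Hiring Review starts exactly when Roadmap Review ends (back-to-back, no overlap), so nothing later overlaps Roadmap Review either.
Hiring Review starts after Sprint Readout ends, so nothing later overlaps Sprint Readout either.
Release Standup starts after Hiring Review ends.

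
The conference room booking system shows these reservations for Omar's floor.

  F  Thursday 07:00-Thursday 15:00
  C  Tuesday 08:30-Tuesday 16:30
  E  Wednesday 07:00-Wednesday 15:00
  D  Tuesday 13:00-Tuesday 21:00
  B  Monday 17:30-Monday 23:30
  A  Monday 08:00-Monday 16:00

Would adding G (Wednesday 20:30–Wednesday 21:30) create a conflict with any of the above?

A: ends Monday 16:00 at or before G starts Wednesday 20:30 → clear.
B: ends Monday 23:30 at or before G starts Wednesday 20:30 → clear.
C: ends Tuesday 16:30 at or before G starts Wednesday 20:30 → clear.
D: ends Tuesday 21:00 at or before G starts Wednesday 20:30 → clear.
E: ends Wednesday 15:00 at or before G starts Wednesday 20:30 → clear.
F: starts Thursday 07:00 at or after G ends Wednesday 21:30 → clear.

No — it doesn't clash with anything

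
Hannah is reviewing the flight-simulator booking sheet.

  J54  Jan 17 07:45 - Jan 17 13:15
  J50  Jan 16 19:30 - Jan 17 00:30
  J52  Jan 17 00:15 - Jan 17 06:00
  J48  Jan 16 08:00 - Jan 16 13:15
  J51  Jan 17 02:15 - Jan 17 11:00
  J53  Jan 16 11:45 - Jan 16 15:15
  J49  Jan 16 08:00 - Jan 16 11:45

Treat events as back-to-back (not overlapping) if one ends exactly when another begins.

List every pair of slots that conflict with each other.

J48 & J49, J48 & J53, J50 & J52, J51 & J52, J51 & J54

Two intervals overlap when each starts before the other ends.
Sorted by start: J48, J49, J53, J50, J52, J51, J54.
J49 starts before J48 ends → J48 and J49 overlap.
J53 starts before J48 ends → J48 and J53 overlap.
J50 starts after J48 ends — done with J48.
J53 starts exactly when J49 ends (back-to-back, no overlap) — done with J49.
J50 starts after J53 ends — done with J53.
J52 starts before J50 ends → J50 and J52 overlap.
J51 starts after J50 ends — done with J50.
J51 starts before J52 ends → J52 and J51 overlap.
J54 starts after J52 ends.
J54 starts before J51 ends → J51 and J54 overlap.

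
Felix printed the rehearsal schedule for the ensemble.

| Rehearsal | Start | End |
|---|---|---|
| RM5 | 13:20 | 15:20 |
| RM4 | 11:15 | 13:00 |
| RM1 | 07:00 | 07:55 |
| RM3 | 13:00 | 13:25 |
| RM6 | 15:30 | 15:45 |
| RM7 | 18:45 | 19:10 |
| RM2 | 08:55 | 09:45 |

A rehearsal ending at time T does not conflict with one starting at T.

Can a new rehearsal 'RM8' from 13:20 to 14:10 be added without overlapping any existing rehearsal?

RM1: ends 07:55 at or before RM8 starts 13:20 → clear.
RM2: ends 09:45 at or before RM8 starts 13:20 → clear.
RM4: ends 13:00 at or before RM8 starts 13:20 → clear.
RM3: starts 13:00 before RM8 ends 14:10, and ends 13:25 after RM8 starts 13:20 → overlap.
RM5: starts 13:20 before RM8 ends 14:10, and ends 15:20 after RM8 starts 13:20 → overlap.
RM6: starts 15:30 at or after RM8 ends 14:10 → clear.
RM7: starts 18:45 at or after RM8 ends 14:10 → clear.
RM8 overlaps RM3, RM5.

No — it overlaps RM3, RM5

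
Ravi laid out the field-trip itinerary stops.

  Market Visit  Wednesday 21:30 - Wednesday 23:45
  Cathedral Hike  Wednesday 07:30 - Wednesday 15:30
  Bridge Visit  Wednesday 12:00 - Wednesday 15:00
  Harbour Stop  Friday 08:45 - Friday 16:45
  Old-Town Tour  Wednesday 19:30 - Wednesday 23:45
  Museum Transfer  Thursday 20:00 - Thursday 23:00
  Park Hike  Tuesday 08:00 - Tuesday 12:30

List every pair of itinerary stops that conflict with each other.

Bridge Visit & Cathedral Hike, Market Visit & Old-Town Tour

Sorted by start: Park Hike, Cathedral Hike, Bridge Visit, Old-Town Tour, Market Visit, Museum Transfer, Harbour Stop.
Cathedral Hike starts after Park Hike ends, so Park Hike has no further overlaps.
Bridge Visit starts before Cathedral Hike ends → Cathedral Hike and Bridge Visit overlap.
Old-Town Tour starts after Cathedral Hike ends, so Cathedral Hike has no further overlaps.
Old-Town Tour starts after Bridge Visit ends, so Bridge Visit has no further overlaps.
Market Visit starts before Old-Town Tour ends → Old-Town Tour and Market Visit overlap.
Museum Transfer starts after Old-Town Tour ends, so Old-Town Tour has no further overlaps.
Museum Transfer starts after Market Visit ends, so Market Visit has no further overlaps.
Harbour Stop starts after Museum Transfer ends.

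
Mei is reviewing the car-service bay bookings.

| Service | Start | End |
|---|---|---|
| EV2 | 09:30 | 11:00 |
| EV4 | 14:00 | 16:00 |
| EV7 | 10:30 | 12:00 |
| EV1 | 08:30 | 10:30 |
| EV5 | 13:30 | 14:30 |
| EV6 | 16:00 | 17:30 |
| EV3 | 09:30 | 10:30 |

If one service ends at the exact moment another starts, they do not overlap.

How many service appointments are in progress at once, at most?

3

Sweep the timeline, counting +1 at each start and −1 at each end (ends before starts at a tie):
08:30 start EV1 → 1
09:30 start EV2 → 2
09:30 start EV3 → 3
10:30 end EV1 → 2
10:30 end EV3 → 1
10:30 start EV7 → 2
11:00 end EV2 → 1
12:00 end EV7 → 0
13:30 start EV5 → 1
14:00 start EV4 → 2
14:30 end EV5 → 1
16:00 end EV4 → 0
16:00 start EV6 → 1
17:30 end EV6 → 0
Peak is 3, at 09:30 (EV1, EV2, EV3).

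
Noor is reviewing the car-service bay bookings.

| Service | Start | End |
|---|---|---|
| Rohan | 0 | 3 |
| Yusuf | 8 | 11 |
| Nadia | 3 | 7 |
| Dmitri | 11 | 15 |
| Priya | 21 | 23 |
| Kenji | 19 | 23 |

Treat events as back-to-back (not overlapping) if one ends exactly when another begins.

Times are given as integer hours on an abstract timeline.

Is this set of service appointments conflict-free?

No

Check each pair: they overlap iff neither finishes before the other starts.
Sorted by start: Rohan, Nadia, Yusuf, Dmitri, Kenji, Priya.
Nadia starts exactly when Rohan ends (back-to-back, no overlap); Rohan is clear from here.
Yusuf starts after Nadia ends; Nadia is clear from here.
Dmitri starts exactly when Yusuf ends (back-to-back, no overlap); Yusuf is clear from here.
Kenji starts after Dmitri ends; Dmitri is clear from here.
Priya starts before Kenji ends → Kenji and Priya overlap.
That's a conflict, so the schedule is not conflict-free.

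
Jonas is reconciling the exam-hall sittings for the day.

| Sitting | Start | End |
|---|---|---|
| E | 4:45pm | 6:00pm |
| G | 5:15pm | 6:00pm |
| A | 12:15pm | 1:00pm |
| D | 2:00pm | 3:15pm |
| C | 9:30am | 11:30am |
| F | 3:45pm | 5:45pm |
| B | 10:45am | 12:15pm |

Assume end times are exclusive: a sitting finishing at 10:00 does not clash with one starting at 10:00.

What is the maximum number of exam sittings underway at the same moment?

3

Sweep the timeline, counting +1 at each start and −1 at each end (ends before starts at a tie):
9:30am start C → 1
10:45am start B → 2
11:30am end C → 1
12:15pm end B → 0
12:15pm start A → 1
1:00pm end A → 0
2:00pm start D → 1
3:15pm end D → 0
3:45pm start F → 1
4:45pm start E → 2
5:15pm start G → 3
5:45pm end F → 2
6:00pm end E → 1
6:00pm end G → 0
Peak is 3, at 5:15pm (E, F, G).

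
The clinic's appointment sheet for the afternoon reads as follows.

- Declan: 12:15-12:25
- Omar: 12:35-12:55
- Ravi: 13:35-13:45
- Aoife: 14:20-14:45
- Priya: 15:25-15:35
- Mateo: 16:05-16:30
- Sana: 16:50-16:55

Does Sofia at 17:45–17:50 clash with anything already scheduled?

No — it doesn't clash with anything

Declan: ends 12:25 at or before Sofia starts 17:45 → clear.
Omar: ends 12:55 at or before Sofia starts 17:45 → clear.
Ravi: ends 13:45 at or before Sofia starts 17:45 → clear.
Aoife: ends 14:45 at or before Sofia starts 17:45 → clear.
Priya: ends 15:35 at or before Sofia starts 17:45 → clear.
Mateo: ends 16:30 at or before Sofia starts 17:45 → clear.
Sana: ends 16:55 at or before Sofia starts 17:45 → clear.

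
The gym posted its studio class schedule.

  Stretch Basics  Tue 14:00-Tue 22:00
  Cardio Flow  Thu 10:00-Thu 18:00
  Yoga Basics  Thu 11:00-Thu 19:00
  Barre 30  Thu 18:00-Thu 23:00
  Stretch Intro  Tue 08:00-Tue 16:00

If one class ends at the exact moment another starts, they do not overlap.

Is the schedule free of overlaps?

Sorted by start: Stretch Intro, Stretch Basics, Cardio Flow, Yoga Basics, Barre 30.
Stretch Basics starts before Stretch Intro ends → Stretch Intro and Stretch Basics overlap.
That's a conflict, so the schedule is not conflict-free.

No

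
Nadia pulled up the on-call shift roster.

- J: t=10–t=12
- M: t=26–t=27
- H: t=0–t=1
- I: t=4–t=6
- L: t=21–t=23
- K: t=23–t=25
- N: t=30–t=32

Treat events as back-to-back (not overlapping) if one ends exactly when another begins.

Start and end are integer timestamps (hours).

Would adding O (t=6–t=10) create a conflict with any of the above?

H: ends t=1 at or before O starts t=6 → clear.
I: ends t=6 at or before O starts t=6 → clear.
J: starts t=10 at or after O ends t=10 → clear.
L: starts t=21 at or after O ends t=10 → clear.
K: starts t=23 at or after O ends t=10 → clear.
M: starts t=26 at or after O ends t=10 → clear.
N: starts t=30 at or after O ends t=10 → clear.

No — it doesn't clash with anything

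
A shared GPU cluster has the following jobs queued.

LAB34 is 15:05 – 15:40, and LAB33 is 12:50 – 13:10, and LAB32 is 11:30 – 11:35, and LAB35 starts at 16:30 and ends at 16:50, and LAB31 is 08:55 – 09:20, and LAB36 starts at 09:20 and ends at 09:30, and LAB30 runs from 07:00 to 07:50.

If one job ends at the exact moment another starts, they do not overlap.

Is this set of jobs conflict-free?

Yes

Sorted by start: LAB30, LAB31, LAB36, LAB32, LAB33, LAB34, LAB35.
LAB31 starts after LAB30 ends, so LAB30 has no further overlaps.
LAB36 starts exactly when LAB31 ends (back-to-back, no overlap), so LAB31 has no further overlaps.
LAB32 starts after LAB36 ends, so LAB36 has no further overlaps.
LAB33 starts after LAB32 ends, so LAB32 has no further overlaps.
LAB34 starts after LAB33 ends, so LAB33 has no further overlaps.
LAB35 starts after LAB34 ends.
Every pair is clear; the schedule has no overlaps.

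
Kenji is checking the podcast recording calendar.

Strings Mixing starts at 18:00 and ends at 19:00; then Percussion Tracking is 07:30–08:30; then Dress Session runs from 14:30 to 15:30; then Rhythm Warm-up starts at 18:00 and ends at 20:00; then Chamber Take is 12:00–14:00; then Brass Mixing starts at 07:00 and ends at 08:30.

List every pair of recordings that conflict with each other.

Check each pair: they overlap iff neither finishes before the other starts.
Sorted by start: Brass Mixing, Percussion Tracking, Chamber Take, Dress Session, Rhythm Warm-up, Strings Mixing.
Percussion Tracking starts before Brass Mixing ends → Brass Mixing and Percussion Tracking overlap.
Chamber Take starts after Brass Mixing ends, so nothing later overlaps Brass Mixing either.
Chamber Take starts after Percussion Tracking ends, so nothing later overlaps Percussion Tracking either.
Dress Session starts after Chamber Take ends, so nothing later overlaps Chamber Take either.
Rhythm Warm-up starts after Dress Session ends, so nothing later overlaps Dress Session either.
Strings Mixing starts before Rhythm Warm-up ends → Rhythm Warm-up and Strings Mixing overlap.

Brass Mixing & Percussion Tracking, Rhythm Warm-up & Strings Mixing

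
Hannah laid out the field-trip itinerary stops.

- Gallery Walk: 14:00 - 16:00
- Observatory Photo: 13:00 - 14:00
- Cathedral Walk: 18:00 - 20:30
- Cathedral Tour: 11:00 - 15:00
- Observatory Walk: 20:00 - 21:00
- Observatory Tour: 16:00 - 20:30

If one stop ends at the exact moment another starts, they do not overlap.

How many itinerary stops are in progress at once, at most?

3

Sort all start/end points and keep a running count:
11:00 start Cathedral Tour → 1
13:00 start Observatory Photo → 2
14:00 end Observatory Photo → 1
14:00 start Gallery Walk → 2
15:00 end Cathedral Tour → 1
16:00 end Gallery Walk → 0
16:00 start Observatory Tour → 1
18:00 start Cathedral Walk → 2
20:00 start Observatory Walk → 3
20:30 end Cathedral Walk → 2
20:30 end Observatory Tour → 1
21:00 end Observatory Walk → 0
Peak is 3, at 20:00 (Cathedral Walk, Observatory Tour, Observatory Walk).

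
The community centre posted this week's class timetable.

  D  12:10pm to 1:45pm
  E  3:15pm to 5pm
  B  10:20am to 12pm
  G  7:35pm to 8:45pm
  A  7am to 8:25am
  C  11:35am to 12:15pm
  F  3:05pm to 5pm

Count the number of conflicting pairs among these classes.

Two intervals overlap when each starts before the other ends.
Sorted by start: A, B, C, D, F, E, G.
B starts after A ends — done with A.
C starts before B ends → B and C overlap.
D starts after B ends — done with B.
D starts before C ends → C and D overlap.
F starts after C ends — done with C.
F starts after D ends — done with D.
E starts before F ends → F and E overlap.
G starts after F ends.
G starts after E ends.
Overlapping pairs: B & C, C & D, E & F — 3 in total.

3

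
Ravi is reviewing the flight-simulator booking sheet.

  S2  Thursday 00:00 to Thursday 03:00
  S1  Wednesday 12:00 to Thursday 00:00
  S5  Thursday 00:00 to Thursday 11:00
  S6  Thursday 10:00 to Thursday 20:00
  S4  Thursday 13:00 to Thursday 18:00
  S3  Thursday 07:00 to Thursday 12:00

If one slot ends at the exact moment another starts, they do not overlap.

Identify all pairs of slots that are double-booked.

Sorted by start: S1, S2, S5, S3, S6, S4.
S2 starts exactly when S1 ends (back-to-back, no overlap), so nothing later overlaps S1 either.
S5 starts before S2 ends → S2 and S5 overlap.
S3 starts after S2 ends, so nothing later overlaps S2 either.
S3 starts before S5 ends → S5 and S3 overlap.
S6 starts before S5 ends → S5 and S6 overlap.
S4 starts after S5 ends.
S6 starts before S3 ends → S3 and S6 overlap.
S4 starts after S3 ends.
S4 starts before S6 ends → S6 and S4 overlap.

S2 & S5, S3 & S5, S3 & S6, S4 & S6, S5 & S6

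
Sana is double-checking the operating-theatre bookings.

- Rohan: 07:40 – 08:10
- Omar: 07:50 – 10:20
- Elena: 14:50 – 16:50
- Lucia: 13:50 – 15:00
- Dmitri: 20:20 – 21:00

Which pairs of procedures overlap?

Elena & Lucia, Omar & Rohan

Sorted by start: Rohan, Omar, Lucia, Elena, Dmitri.
Omar starts before Rohan ends → Rohan and Omar overlap.
Lucia starts after Rohan ends — done with Rohan.
Lucia starts after Omar ends — done with Omar.
Elena starts before Lucia ends → Lucia and Elena overlap.
Dmitri starts after Lucia ends.
Dmitri starts after Elena ends.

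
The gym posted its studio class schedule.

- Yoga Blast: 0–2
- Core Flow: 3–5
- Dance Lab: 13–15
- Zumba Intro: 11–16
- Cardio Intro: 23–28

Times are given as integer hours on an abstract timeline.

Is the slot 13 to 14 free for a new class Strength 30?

Yoga Blast: ends 2 at or before Strength 30 starts 13 → clear.
Core Flow: ends 5 at or before Strength 30 starts 13 → clear.
Zumba Intro: starts 11 before Strength 30 ends 14, and ends 16 after Strength 30 starts 13 → overlap.
Dance Lab: starts 13 before Strength 30 ends 14, and ends 15 after Strength 30 starts 13 → overlap.
Cardio Intro: starts 23 at or after Strength 30 ends 14 → clear.
Strength 30 overlaps Dance Lab, Zumba Intro.

No — it overlaps Dance Lab, Zumba Intro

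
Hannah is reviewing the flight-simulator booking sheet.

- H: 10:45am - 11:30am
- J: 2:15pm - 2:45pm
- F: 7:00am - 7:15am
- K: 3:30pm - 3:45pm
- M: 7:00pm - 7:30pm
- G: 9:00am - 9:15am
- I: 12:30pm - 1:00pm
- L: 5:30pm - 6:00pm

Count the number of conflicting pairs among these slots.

0

Sorted by start: F, G, H, I, J, K, L, M.
G starts after F ends, so F has no further overlaps.
H starts after G ends, so G has no further overlaps.
I starts after H ends, so H has no further overlaps.
J starts after I ends, so I has no further overlaps.
K starts after J ends, so J has no further overlaps.
L starts after K ends, so K has no further overlaps.
M starts after L ends.
No pair overlaps.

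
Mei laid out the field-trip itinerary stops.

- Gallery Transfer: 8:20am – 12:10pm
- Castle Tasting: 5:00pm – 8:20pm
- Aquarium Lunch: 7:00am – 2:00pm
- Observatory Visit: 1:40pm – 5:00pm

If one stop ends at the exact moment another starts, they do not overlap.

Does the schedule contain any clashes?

Sorted by start: Aquarium Lunch, Gallery Transfer, Observatory Visit, Castle Tasting.
Gallery Transfer starts before Aquarium Lunch ends → Aquarium Lunch and Gallery Transfer overlap.
That's a conflict, so the schedule is not conflict-free.

Yes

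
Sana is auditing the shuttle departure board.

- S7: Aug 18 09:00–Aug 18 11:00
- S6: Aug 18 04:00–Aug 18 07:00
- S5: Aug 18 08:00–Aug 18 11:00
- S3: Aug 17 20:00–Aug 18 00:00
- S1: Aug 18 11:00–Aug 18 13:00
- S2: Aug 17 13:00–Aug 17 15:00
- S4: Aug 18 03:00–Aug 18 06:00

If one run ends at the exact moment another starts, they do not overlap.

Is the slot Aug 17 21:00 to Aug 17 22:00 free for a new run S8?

S2: ends Aug 17 15:00 at or before S8 starts Aug 17 21:00 → clear.
S3: starts Aug 17 20:00 before S8 ends Aug 17 22:00, and ends Aug 18 00:00 after S8 starts Aug 17 21:00 → overlap.
S4: starts Aug 18 03:00 at or after S8 ends Aug 17 22:00 → clear.
S6: starts Aug 18 04:00 at or after S8 ends Aug 17 22:00 → clear.
S5: starts Aug 18 08:00 at or after S8 ends Aug 17 22:00 → clear.
S7: starts Aug 18 09:00 at or after S8 ends Aug 17 22:00 → clear.
S1: starts Aug 18 11:00 at or after S8 ends Aug 17 22:00 → clear.
S8 overlaps S3.

No — it overlaps S3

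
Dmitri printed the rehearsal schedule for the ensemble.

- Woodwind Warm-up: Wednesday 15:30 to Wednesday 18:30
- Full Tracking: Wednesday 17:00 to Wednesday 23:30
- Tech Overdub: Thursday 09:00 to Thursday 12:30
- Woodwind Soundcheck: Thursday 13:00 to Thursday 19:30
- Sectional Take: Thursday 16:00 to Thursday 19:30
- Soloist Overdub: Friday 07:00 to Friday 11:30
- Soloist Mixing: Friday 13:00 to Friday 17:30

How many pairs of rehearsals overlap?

Sorted by start: Woodwind Warm-up, Full Tracking, Tech Overdub, Woodwind Soundcheck, Sectional Take, Soloist Overdub, Soloist Mixing.
Full Tracking starts before Woodwind Warm-up ends → Woodwind Warm-up and Full Tracking overlap.
Tech Overdub starts after Woodwind Warm-up ends — done with Woodwind Warm-up.
Tech Overdub starts after Full Tracking ends — done with Full Tracking.
Woodwind Soundcheck starts after Tech Overdub ends — done with Tech Overdub.
Sectional Take starts before Woodwind Soundcheck ends → Woodwind Soundcheck and Sectional Take overlap.
Soloist Overdub starts after Woodwind Soundcheck ends — done with Woodwind Soundcheck.
Soloist Overdub starts after Sectional Take ends — done with Sectional Take.
Soloist Mixing starts after Soloist Overdub ends.
Overlapping pairs: Full Tracking & Woodwind Warm-up, Sectional Take & Woodwind Soundcheck — 2 in total.

2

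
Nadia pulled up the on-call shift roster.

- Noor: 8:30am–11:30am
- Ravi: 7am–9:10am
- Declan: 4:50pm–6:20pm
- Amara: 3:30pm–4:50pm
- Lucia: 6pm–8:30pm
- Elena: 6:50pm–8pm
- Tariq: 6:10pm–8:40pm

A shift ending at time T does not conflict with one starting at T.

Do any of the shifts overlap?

Two intervals overlap when each starts before the other ends.
Sorted by start: Ravi, Noor, Amara, Declan, Lucia, Tariq, Elena.
Noor starts before Ravi ends → Ravi and Noor overlap.
That's a conflict, so the schedule is not conflict-free.

Yes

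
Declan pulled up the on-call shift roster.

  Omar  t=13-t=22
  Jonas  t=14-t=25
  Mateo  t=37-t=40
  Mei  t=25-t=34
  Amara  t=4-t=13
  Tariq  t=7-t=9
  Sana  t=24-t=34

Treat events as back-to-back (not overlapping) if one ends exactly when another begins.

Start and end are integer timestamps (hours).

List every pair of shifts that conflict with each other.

Amara & Tariq, Jonas & Omar, Jonas & Sana, Mei & Sana

Check each pair: they overlap iff neither finishes before the other starts.
Sorted by start: Amara, Tariq, Omar, Jonas, Sana, Mei, Mateo.
Tariq starts before Amara ends → Amara and Tariq overlap.
Omar starts exactly when Amara ends (back-to-back, no overlap); Amara is clear from here.
Omar starts after Tariq ends; Tariq is clear from here.
Jonas starts before Omar ends → Omar and Jonas overlap.
Sana starts after Omar ends; Omar is clear from here.
Sana starts before Jonas ends → Jonas and Sana overlap.
Mei starts exactly when Jonas ends (back-to-back, no overlap); Jonas is clear from here.
Mei starts before Sana ends → Sana and Mei overlap.
Mateo starts after Sana ends.
Mateo starts after Mei ends.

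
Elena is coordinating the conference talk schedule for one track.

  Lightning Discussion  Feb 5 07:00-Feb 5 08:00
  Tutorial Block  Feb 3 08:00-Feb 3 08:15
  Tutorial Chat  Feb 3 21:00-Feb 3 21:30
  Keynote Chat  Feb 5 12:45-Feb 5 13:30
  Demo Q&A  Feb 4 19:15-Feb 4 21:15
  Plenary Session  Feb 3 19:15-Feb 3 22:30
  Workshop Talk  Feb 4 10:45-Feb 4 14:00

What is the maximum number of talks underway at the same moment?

Sort all start/end points and keep a running count:
Feb 3 08:00 start Tutorial Block → 1
Feb 3 08:15 end Tutorial Block → 0
Feb 3 19:15 start Plenary Session → 1
Feb 3 21:00 start Tutorial Chat → 2
Feb 3 21:30 end Tutorial Chat → 1
Feb 3 22:30 end Plenary Session → 0
Feb 4 10:45 start Workshop Talk → 1
Feb 4 14:00 end Workshop Talk → 0
Feb 4 19:15 start Demo Q&A → 1
Feb 4 21:15 end Demo Q&A → 0
Feb 5 07:00 start Lightning Discussion → 1
Feb 5 08:00 end Lightning Discussion → 0
Feb 5 12:45 start Keynote Chat → 1
Feb 5 13:30 end Keynote Chat → 0
Peak is 2, at Feb 3 21:00 (Plenary Session, Tutorial Chat).

2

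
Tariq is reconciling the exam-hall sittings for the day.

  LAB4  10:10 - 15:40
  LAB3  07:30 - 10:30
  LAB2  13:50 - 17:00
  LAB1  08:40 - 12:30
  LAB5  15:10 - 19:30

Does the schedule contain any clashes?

Yes

Sorted by start: LAB3, LAB1, LAB4, LAB2, LAB5.
LAB1 starts before LAB3 ends → LAB3 and LAB1 overlap.
That's a conflict, so the schedule is not conflict-free.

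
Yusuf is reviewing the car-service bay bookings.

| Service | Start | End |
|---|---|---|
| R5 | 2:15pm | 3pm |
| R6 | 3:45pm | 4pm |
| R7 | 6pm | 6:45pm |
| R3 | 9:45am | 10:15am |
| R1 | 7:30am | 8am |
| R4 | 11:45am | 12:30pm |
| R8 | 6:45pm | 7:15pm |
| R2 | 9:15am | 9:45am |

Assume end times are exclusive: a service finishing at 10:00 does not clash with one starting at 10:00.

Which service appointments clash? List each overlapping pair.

no conflicts

Sorted by start: R1, R2, R3, R4, R5, R6, R7, R8.
R2 starts after R1 ends, so R1 has no further overlaps.
R3 starts exactly when R2 ends (back-to-back, no overlap), so R2 has no further overlaps.
R4 starts after R3 ends, so R3 has no further overlaps.
R5 starts after R4 ends, so R4 has no further overlaps.
R6 starts after R5 ends, so R5 has no further overlaps.
R7 starts after R6 ends, so R6 has no further overlaps.
R8 starts exactly when R7 ends (back-to-back, no overlap).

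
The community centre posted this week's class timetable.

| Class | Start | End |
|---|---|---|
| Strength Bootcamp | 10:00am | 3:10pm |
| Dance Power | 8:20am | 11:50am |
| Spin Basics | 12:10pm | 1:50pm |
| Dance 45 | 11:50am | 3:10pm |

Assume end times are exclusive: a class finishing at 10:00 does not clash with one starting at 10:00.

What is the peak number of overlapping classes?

Sort all start/end points and keep a running count:
8:20am start Dance Power → 1
10:00am start Strength Bootcamp → 2
11:50am end Dance Power → 1
11:50am start Dance 45 → 2
12:10pm start Spin Basics → 3
1:50pm end Spin Basics → 2
3:10pm end Dance 45 → 1
3:10pm end Strength Bootcamp → 0
Peak is 3, at 12:10pm (Dance 45, Spin Basics, Strength Bootcamp).

3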